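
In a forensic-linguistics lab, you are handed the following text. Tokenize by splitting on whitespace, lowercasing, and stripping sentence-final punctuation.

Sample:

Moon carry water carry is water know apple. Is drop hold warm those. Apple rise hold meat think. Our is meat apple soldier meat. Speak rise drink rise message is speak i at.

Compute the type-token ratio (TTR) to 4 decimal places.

0.6061

N = 33 tokens, V = 20 types.
TTR = V / N = 20 / 33 = 0.6061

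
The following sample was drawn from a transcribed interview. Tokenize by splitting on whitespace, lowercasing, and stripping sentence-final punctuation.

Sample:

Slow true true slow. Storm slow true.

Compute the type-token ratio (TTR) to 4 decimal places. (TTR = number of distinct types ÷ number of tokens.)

N = 7 tokens, V = 3 types.
TTR = V / N = 3 / 7 = 0.4286

0.4286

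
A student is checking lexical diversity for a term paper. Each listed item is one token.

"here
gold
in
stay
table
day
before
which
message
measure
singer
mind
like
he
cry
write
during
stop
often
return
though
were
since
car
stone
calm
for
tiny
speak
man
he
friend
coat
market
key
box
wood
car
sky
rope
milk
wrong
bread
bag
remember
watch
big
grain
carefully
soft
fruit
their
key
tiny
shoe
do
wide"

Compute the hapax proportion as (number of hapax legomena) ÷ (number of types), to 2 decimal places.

Frequencies: he:2, car:2, tiny:2, key:2, here:1, gold:1, in:1, stay:1, table:1, day:1, before:1, which:1, message:1, measure:1, singer:1, mind:1, like:1, cry:1, write:1, during:1, … (33 more, each freq 1)
Hapax count = 49; type count = 53.
Ratio = 49 / 53 = 0.92

0.92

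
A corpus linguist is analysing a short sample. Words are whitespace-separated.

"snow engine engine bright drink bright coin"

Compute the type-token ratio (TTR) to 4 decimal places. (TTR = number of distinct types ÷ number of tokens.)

0.7143

N = 7 tokens, V = 5 types.
TTR = V / N = 5 / 7 = 0.7143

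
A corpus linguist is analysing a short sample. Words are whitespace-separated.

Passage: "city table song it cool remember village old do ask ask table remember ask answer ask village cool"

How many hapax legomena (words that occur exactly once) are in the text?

6

Frequencies: ask:4, table:2, cool:2, remember:2, village:2, city:1, song:1, it:1, old:1, do:1, answer:1
Hapax (freq=1): answer, city, do, it, old, song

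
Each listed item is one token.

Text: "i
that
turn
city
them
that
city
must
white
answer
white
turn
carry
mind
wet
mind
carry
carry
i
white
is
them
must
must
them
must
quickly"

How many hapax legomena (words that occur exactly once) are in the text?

4

Frequencies: must:4, them:3, white:3, carry:3, i:2, that:2, turn:2, city:2, mind:2, answer:1, wet:1, is:1, quickly:1
Hapax (freq=1): answer, is, quickly, wet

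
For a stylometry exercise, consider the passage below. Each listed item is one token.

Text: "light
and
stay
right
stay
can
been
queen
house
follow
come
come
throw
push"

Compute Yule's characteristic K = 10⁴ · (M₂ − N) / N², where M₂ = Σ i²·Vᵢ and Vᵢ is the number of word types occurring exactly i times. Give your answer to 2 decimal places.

Frequencies: stay:2, come:2, light:1, and:1, right:1, can:1, been:1, queen:1, house:1, follow:1, throw:1, push:1
N = 14. Frequency spectrum: V_1=10, V_2=2
M₂ = 1²·10 + 2²·2 = 18
K = 10000 × (18 − 14) / 14² = 204.08

204.08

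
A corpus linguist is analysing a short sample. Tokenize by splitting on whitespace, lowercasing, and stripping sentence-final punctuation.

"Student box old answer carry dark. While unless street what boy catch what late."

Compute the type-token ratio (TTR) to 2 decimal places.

0.93

N = 14 tokens, V = 13 types.
TTR = V / N = 13 / 14 = 0.93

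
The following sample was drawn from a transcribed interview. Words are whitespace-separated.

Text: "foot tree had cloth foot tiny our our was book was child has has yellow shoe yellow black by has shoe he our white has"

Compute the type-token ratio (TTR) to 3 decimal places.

0.640

N = 25 tokens, V = 16 types.
TTR = V / N = 16 / 25 = 0.640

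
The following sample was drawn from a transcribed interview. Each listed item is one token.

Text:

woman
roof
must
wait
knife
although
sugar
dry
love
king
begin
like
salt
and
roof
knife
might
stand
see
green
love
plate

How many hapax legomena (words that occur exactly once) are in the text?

16

Frequencies: roof:2, knife:2, love:2, woman:1, must:1, wait:1, although:1, sugar:1, dry:1, king:1, begin:1, like:1, salt:1, and:1, might:1, stand:1, see:1, green:1, plate:1
Hapax (freq=1): although, and, begin, dry, green, king, like, might, must, plate, salt, see, stand, sugar, wait, woman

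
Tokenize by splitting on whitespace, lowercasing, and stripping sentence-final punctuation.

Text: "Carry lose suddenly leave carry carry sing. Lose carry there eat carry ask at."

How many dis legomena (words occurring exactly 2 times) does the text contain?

1

Frequencies: carry:5, lose:2, suddenly:1, leave:1, sing:1, there:1, eat:1, ask:1, at:1
Words with frequency 2: lose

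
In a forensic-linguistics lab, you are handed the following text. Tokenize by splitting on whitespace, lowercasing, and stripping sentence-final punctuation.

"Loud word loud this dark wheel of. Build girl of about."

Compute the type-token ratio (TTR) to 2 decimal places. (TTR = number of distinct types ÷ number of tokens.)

0.82

N = 11 tokens, V = 9 types.
TTR = V / N = 9 / 11 = 0.82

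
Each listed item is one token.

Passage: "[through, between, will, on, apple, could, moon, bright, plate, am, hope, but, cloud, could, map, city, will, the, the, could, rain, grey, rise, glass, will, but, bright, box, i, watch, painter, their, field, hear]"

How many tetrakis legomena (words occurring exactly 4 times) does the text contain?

0

Frequencies: will:3, could:3, bright:2, but:2, the:2, through:1, between:1, on:1, apple:1, moon:1, plate:1, am:1, hope:1, cloud:1, map:1, city:1, rain:1, grey:1, rise:1, glass:1, … (7 more, each freq 1)
Words with frequency 4: (none)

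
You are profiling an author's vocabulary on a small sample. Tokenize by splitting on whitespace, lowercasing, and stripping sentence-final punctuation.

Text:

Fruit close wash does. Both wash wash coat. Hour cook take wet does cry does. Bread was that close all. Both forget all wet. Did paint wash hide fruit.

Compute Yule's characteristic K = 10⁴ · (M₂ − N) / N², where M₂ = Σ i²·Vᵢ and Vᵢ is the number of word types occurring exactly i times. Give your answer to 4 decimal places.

Frequencies: wash:4, does:3, fruit:2, close:2, both:2, wet:2, all:2, coat:1, hour:1, cook:1, take:1, cry:1, bread:1, was:1, that:1, forget:1, did:1, paint:1, hide:1
N = 29. Frequency spectrum: V_1=12, V_2=5, V_3=1, V_4=1
M₂ = 1²·12 + 2²·5 + 3²·1 + 4²·1 = 57
K = 10000 × (57 − 29) / 29² = 332.9370

332.9370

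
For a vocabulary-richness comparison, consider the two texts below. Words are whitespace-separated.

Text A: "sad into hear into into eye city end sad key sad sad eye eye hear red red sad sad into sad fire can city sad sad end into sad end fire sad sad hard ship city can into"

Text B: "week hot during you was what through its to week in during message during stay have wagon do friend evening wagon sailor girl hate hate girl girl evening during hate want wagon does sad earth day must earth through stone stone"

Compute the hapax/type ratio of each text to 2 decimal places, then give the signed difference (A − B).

A: hapax=3, V=12, ratio=0.25
B: hapax=18, V=27, ratio=0.67
Difference = 0.25 − 0.67 = -0.42

-0.42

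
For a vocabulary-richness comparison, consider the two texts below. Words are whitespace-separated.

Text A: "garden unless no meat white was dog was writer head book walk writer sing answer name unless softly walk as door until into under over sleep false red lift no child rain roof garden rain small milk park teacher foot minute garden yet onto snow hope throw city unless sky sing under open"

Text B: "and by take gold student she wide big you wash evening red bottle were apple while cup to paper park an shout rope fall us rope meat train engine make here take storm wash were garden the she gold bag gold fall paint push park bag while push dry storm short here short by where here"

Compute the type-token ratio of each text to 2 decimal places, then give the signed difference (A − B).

TTR(A) = 42/53 = 0.79
TTR(B) = 39/56 = 0.70
Difference = 0.79 − 0.70 = 0.09

0.09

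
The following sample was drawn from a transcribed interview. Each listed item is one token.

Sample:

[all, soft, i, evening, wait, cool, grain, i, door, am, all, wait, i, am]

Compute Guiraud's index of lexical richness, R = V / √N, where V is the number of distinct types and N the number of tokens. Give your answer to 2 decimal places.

2.41

N = 14, V = 9.
√N = 3.741657
R = 9 / 3.741657 = 2.41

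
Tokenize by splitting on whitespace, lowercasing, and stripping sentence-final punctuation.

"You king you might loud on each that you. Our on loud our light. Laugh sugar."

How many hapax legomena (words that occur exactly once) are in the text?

Frequencies: you:3, loud:2, on:2, our:2, king:1, might:1, each:1, that:1, light:1, laugh:1, sugar:1
Hapax (freq=1): each, king, laugh, light, might, sugar, that

7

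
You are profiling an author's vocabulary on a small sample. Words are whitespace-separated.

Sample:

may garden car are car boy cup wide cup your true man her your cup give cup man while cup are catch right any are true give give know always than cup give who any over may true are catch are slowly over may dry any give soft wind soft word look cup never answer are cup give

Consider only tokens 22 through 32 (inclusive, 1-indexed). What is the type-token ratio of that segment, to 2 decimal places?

Segment tokens 22–32: catch, right, any, are, true, give, give, know, always, than, cup
Segment N = 11, segment V = 10.
TTR = 10 / 11 = 0.91

0.91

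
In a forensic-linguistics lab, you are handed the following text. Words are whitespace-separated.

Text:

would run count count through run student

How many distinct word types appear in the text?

Distinct types: {count, run, student, through, would}
V = 5

5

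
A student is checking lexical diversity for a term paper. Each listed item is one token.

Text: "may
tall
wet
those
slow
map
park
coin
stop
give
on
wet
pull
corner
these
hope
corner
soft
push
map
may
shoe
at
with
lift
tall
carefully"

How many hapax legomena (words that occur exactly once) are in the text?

17

Frequencies: may:2, tall:2, wet:2, map:2, corner:2, those:1, slow:1, park:1, coin:1, stop:1, give:1, on:1, pull:1, these:1, hope:1, soft:1, push:1, shoe:1, at:1, with:1, … (2 more, each freq 1)
Hapax (freq=1): at, carefully, coin, give, hope, lift, on, park, pull, push, shoe, slow, soft, stop, these, those, with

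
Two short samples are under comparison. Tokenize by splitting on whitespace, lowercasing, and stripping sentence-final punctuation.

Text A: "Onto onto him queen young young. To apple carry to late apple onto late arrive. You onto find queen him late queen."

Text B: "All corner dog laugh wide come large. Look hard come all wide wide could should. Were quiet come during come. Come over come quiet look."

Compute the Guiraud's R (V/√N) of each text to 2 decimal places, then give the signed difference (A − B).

A: V=11, N=22, R=2.35
B: V=15, N=25, R=3.00
Difference = 2.35 − 3.00 = -0.65

-0.65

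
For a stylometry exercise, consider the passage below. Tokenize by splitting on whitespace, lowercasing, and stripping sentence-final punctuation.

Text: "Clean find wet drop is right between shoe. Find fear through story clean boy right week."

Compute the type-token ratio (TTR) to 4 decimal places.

N = 16 tokens, V = 13 types.
TTR = V / N = 13 / 16 = 0.8125

0.8125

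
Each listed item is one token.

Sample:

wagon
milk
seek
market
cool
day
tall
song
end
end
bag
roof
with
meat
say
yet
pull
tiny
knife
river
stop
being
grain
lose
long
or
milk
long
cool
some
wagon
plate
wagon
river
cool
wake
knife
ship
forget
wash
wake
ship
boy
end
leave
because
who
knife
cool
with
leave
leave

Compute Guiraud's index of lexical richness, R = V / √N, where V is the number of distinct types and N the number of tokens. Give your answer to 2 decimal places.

4.85

N = 52, V = 35.
√N = 7.211103
R = 35 / 7.211103 = 4.85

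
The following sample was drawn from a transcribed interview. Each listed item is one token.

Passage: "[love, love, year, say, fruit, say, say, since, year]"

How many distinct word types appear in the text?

5

Distinct types: {fruit, love, say, since, year}
V = 5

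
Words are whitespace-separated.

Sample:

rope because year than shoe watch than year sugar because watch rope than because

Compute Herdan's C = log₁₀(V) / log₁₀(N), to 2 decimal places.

0.74

N = 14, V = 7.
log₁₀(V) = 0.845098, log₁₀(N) = 1.146128
C = 0.845098 / 1.146128 = 0.74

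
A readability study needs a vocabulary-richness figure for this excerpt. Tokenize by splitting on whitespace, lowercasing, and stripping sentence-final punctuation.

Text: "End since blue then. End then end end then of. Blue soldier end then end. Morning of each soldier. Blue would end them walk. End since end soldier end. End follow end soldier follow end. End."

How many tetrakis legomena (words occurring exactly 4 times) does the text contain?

Frequencies: end:14, then:4, soldier:4, blue:3, since:2, of:2, follow:2, morning:1, each:1, would:1, them:1, walk:1
Words with frequency 4: soldier, then

2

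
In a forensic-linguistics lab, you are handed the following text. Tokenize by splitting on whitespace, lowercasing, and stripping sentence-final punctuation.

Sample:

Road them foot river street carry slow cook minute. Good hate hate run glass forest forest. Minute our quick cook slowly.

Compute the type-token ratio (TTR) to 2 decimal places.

N = 21 tokens, V = 17 types.
TTR = V / N = 17 / 21 = 0.81

0.81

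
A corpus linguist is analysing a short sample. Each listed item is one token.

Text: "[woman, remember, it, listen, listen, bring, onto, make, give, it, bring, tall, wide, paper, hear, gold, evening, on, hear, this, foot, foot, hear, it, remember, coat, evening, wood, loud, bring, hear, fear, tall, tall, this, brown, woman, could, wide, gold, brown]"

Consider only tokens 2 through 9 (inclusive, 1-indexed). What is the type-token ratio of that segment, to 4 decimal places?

Segment tokens 2–9: remember, it, listen, listen, bring, onto, make, give
Segment N = 8, segment V = 7.
TTR = 7 / 8 = 0.8750

0.8750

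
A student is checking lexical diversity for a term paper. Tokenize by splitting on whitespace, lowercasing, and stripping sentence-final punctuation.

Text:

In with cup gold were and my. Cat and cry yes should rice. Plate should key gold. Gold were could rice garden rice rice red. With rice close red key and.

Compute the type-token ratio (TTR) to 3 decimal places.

0.581

N = 31 tokens, V = 18 types.
TTR = V / N = 18 / 31 = 0.581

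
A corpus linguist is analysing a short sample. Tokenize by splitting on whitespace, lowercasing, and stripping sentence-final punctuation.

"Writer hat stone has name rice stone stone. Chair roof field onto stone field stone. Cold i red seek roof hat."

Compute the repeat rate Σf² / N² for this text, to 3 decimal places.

0.107

Frequencies: stone:5, hat:2, roof:2, field:2, writer:1, has:1, name:1, rice:1, chair:1, onto:1, cold:1, i:1, red:1, seek:1
Σf² = 47; N² = 441
Repeat rate = 47 / 441 = 0.107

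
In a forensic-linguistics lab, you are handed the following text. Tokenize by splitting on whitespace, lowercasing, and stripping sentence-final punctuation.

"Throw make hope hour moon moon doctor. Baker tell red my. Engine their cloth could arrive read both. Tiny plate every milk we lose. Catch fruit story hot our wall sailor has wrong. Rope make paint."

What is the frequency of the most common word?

2

Frequencies: make:2, moon:2, throw:1, hope:1, hour:1, doctor:1, baker:1, tell:1, red:1, my:1, engine:1, their:1, cloth:1, could:1, arrive:1, read:1, both:1, tiny:1, plate:1, every:1, … (14 more, each freq 1)
Most common: 'make' with frequency 2.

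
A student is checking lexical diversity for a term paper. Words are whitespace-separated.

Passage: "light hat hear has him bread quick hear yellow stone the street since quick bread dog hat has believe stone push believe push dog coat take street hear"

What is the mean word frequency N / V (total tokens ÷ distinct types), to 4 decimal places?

N = 28 tokens, V = 17 types.
Mean frequency = N / V = 28 / 17 = 1.6471

1.6471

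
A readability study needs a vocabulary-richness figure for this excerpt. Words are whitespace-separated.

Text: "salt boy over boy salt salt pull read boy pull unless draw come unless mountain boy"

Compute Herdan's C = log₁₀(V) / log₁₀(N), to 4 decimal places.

N = 16, V = 9.
log₁₀(V) = 0.954243, log₁₀(N) = 1.204120
C = 0.954243 / 1.204120 = 0.7925

0.7925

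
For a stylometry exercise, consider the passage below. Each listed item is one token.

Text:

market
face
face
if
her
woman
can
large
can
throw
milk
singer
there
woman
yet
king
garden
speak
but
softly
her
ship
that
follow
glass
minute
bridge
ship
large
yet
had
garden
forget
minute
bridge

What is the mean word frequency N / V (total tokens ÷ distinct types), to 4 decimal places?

N = 35 tokens, V = 25 types.
Mean frequency = N / V = 35 / 25 = 1.4000

1.4000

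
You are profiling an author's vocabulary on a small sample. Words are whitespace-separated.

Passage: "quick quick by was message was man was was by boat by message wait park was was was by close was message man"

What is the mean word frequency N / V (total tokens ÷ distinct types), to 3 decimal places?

N = 23 tokens, V = 9 types.
Mean frequency = N / V = 23 / 9 = 2.556

2.556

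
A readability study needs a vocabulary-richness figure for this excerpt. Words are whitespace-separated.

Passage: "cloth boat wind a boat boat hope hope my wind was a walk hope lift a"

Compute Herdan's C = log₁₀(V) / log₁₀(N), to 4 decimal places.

0.7925

N = 16, V = 9.
log₁₀(V) = 0.954243, log₁₀(N) = 1.204120
C = 0.954243 / 1.204120 = 0.7925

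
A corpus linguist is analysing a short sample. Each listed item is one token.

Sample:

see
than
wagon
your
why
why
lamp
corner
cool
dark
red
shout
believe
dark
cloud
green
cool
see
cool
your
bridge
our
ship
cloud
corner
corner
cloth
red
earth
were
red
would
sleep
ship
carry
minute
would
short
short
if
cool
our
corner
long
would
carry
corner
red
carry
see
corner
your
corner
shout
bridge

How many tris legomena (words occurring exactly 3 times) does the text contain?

Frequencies: corner:7, cool:4, red:4, see:3, your:3, would:3, carry:3, why:2, dark:2, shout:2, cloud:2, bridge:2, our:2, ship:2, short:2, than:1, wagon:1, lamp:1, believe:1, green:1, … (7 more, each freq 1)
Words with frequency 3: carry, see, would, your

4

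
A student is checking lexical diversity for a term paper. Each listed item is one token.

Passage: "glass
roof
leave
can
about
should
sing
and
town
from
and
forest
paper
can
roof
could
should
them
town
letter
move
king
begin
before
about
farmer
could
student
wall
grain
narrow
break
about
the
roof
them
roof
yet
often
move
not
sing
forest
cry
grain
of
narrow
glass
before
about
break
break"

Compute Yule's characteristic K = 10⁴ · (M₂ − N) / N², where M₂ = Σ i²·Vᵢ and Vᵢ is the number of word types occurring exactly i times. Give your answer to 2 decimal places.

Frequencies: roof:4, about:4, break:3, glass:2, can:2, should:2, sing:2, and:2, town:2, forest:2, could:2, them:2, move:2, before:2, grain:2, narrow:2, leave:1, from:1, paper:1, letter:1, … (11 more, each freq 1)
N = 52. Frequency spectrum: V_1=15, V_2=13, V_3=1, V_4=2
M₂ = 1²·15 + 2²·13 + 3²·1 + 4²·2 = 108
K = 10000 × (108 − 52) / 52² = 207.10

207.10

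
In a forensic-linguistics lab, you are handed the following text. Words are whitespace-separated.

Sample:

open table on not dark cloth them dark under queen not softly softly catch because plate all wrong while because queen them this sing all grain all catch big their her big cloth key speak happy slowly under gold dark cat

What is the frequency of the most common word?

3

Frequencies: dark:3, all:3, not:2, cloth:2, them:2, under:2, queen:2, softly:2, catch:2, because:2, big:2, open:1, table:1, on:1, plate:1, wrong:1, while:1, this:1, sing:1, grain:1, … (8 more, each freq 1)
Most common: 'dark' with frequency 3.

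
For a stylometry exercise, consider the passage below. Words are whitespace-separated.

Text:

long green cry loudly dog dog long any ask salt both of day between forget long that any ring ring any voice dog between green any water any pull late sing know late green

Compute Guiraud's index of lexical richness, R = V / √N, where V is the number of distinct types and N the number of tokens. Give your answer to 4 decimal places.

3.6015

N = 34, V = 21.
√N = 5.830952
R = 21 / 5.830952 = 3.6015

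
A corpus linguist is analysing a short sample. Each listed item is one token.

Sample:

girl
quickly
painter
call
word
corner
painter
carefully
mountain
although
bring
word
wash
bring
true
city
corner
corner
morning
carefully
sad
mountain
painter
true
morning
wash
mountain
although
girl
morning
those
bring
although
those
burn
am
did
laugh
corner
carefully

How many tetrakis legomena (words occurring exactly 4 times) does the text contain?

Frequencies: corner:4, painter:3, carefully:3, mountain:3, although:3, bring:3, morning:3, girl:2, word:2, wash:2, true:2, those:2, quickly:1, call:1, city:1, sad:1, burn:1, am:1, did:1, laugh:1
Words with frequency 4: corner

1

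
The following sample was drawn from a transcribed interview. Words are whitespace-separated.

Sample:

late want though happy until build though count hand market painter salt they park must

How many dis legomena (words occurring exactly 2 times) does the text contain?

Frequencies: though:2, late:1, want:1, happy:1, until:1, build:1, count:1, hand:1, market:1, painter:1, salt:1, they:1, park:1, must:1
Words with frequency 2: though

1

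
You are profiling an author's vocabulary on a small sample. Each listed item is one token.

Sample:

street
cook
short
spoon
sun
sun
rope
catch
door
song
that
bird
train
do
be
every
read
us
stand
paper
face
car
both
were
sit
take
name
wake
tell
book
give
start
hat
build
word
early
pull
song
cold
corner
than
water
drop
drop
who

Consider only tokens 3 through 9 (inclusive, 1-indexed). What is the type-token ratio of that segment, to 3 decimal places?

Segment tokens 3–9: short, spoon, sun, sun, rope, catch, door
Segment N = 7, segment V = 6.
TTR = 6 / 7 = 0.857

0.857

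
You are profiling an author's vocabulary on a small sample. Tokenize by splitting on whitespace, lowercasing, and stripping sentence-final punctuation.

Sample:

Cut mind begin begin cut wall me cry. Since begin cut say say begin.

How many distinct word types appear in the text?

8

Distinct types: {begin, cry, cut, me, mind, say, since, wall}
V = 8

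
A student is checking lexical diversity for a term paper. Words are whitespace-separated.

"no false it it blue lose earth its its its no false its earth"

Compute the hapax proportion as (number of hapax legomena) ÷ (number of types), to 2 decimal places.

Frequencies: its:4, no:2, false:2, it:2, earth:2, blue:1, lose:1
Hapax count = 2; type count = 7.
Ratio = 2 / 7 = 0.29

0.29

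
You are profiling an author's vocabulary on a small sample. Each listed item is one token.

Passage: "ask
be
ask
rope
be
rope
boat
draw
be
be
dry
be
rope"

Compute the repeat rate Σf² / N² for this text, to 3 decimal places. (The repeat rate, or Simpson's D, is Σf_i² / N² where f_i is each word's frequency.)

0.243

Frequencies: be:5, rope:3, ask:2, boat:1, draw:1, dry:1
Σf² = 41; N² = 169
Repeat rate = 41 / 169 = 0.243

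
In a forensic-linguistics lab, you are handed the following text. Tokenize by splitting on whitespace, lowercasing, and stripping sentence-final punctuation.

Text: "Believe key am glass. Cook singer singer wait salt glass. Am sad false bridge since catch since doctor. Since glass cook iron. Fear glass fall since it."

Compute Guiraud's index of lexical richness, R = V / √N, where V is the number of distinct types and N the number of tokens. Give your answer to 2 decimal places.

3.46

N = 27, V = 18.
√N = 5.196152
R = 18 / 5.196152 = 3.46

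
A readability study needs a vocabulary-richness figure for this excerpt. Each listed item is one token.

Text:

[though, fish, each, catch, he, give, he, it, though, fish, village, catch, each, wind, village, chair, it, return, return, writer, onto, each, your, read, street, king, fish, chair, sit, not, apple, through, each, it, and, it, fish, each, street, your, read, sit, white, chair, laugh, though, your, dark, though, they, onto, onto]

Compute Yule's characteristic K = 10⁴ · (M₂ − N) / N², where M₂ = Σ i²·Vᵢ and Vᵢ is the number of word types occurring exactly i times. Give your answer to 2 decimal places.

325.44

Frequencies: each:5, though:4, fish:4, it:4, chair:3, onto:3, your:3, catch:2, he:2, village:2, return:2, read:2, street:2, sit:2, give:1, wind:1, writer:1, king:1, not:1, apple:1, … (6 more, each freq 1)
N = 52. Frequency spectrum: V_1=12, V_2=7, V_3=3, V_4=3, V_5=1
M₂ = 1²·12 + 2²·7 + 3²·3 + 4²·3 + 5²·1 = 140
K = 10000 × (140 − 52) / 52² = 325.44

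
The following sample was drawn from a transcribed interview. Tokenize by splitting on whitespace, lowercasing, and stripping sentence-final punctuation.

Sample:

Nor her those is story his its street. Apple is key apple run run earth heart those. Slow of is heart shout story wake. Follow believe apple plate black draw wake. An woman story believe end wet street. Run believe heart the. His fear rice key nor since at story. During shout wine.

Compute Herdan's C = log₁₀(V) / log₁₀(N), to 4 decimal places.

N = 53, V = 33.
log₁₀(V) = 1.518514, log₁₀(N) = 1.724276
C = 1.518514 / 1.724276 = 0.8807

0.8807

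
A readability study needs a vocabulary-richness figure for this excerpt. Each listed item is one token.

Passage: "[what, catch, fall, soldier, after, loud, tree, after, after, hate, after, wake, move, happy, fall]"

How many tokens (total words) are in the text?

15

Tokens: what, catch, fall, soldier, after, loud, tree, after, after, hate, after, wake, move, happy, fall
N = 15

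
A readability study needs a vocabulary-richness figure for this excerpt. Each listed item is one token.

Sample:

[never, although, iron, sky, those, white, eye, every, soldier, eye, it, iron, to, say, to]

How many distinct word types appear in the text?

Distinct types: {although, every, eye, iron, it, never, say, sky, soldier, those, to, white}
V = 12

12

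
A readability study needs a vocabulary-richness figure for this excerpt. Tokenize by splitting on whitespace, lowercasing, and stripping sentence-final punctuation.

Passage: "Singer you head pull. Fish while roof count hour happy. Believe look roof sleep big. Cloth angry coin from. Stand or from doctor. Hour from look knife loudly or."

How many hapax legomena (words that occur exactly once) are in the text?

18

Frequencies: from:3, roof:2, hour:2, look:2, or:2, singer:1, you:1, head:1, pull:1, fish:1, while:1, count:1, happy:1, believe:1, sleep:1, big:1, cloth:1, angry:1, coin:1, stand:1, … (3 more, each freq 1)
Hapax (freq=1): angry, believe, big, cloth, coin, count, doctor, fish, happy, head, knife, loudly, pull, singer, sleep, stand, while, you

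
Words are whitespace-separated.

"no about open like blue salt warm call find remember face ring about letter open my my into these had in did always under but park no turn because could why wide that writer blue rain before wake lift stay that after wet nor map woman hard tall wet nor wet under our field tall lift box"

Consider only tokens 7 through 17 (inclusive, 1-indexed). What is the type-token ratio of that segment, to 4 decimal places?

Segment tokens 7–17: warm, call, find, remember, face, ring, about, letter, open, my, my
Segment N = 11, segment V = 10.
TTR = 10 / 11 = 0.9091

0.9091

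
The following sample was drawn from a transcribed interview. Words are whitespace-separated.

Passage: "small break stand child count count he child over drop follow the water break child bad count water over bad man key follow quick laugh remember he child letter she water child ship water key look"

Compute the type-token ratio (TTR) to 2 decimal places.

N = 36 tokens, V = 21 types.
TTR = V / N = 21 / 36 = 0.58

0.58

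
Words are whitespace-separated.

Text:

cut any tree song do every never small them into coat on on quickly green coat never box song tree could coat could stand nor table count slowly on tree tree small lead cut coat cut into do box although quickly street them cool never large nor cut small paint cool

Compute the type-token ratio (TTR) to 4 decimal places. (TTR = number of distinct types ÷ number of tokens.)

0.5294

N = 51 tokens, V = 27 types.
TTR = V / N = 27 / 51 = 0.5294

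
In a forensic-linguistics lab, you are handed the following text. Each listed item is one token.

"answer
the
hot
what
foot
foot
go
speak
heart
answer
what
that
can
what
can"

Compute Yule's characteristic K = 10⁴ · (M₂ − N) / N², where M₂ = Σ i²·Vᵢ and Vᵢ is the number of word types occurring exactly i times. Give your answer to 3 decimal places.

533.333

Frequencies: what:3, answer:2, foot:2, can:2, the:1, hot:1, go:1, speak:1, heart:1, that:1
N = 15. Frequency spectrum: V_1=6, V_2=3, V_3=1
M₂ = 1²·6 + 2²·3 + 3²·1 = 27
K = 10000 × (27 − 15) / 15² = 533.333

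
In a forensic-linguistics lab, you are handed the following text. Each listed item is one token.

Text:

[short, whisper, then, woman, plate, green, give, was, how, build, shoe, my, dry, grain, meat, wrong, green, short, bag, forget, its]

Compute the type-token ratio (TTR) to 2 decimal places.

0.90

N = 21 tokens, V = 19 types.
TTR = V / N = 19 / 21 = 0.90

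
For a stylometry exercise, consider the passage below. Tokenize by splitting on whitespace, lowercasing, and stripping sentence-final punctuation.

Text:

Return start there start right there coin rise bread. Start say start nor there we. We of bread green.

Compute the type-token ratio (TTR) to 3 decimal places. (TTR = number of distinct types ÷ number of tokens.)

N = 19 tokens, V = 12 types.
TTR = V / N = 12 / 19 = 0.632

0.632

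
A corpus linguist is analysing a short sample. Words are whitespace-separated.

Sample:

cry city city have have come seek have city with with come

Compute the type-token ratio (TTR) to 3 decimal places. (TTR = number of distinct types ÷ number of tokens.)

0.500

N = 12 tokens, V = 6 types.
TTR = V / N = 6 / 12 = 0.500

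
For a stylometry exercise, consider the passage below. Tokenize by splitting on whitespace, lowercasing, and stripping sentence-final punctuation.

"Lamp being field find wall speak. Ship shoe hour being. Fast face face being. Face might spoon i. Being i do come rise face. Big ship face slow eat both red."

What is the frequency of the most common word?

5

Frequencies: face:5, being:4, ship:2, i:2, lamp:1, field:1, find:1, wall:1, speak:1, shoe:1, hour:1, fast:1, might:1, spoon:1, do:1, come:1, rise:1, big:1, slow:1, eat:1, … (2 more, each freq 1)
Most common: 'face' with frequency 5.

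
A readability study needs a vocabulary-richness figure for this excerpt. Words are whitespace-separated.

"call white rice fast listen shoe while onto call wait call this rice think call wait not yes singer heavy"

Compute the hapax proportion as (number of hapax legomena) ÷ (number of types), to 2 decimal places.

0.80

Frequencies: call:4, rice:2, wait:2, white:1, fast:1, listen:1, shoe:1, while:1, onto:1, this:1, think:1, not:1, yes:1, singer:1, heavy:1
Hapax count = 12; type count = 15.
Ratio = 12 / 15 = 0.80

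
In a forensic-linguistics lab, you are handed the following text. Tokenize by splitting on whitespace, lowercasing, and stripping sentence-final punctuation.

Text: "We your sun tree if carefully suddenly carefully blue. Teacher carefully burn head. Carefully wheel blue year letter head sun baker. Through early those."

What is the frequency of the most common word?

4

Frequencies: carefully:4, sun:2, blue:2, head:2, we:1, your:1, tree:1, if:1, suddenly:1, teacher:1, burn:1, wheel:1, year:1, letter:1, baker:1, through:1, early:1, those:1
Most common: 'carefully' with frequency 4.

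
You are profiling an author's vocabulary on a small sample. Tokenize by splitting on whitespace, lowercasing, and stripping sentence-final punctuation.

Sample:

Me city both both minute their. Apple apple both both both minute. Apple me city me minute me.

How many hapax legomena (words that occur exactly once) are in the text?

Frequencies: both:5, me:4, minute:3, apple:3, city:2, their:1
Hapax (freq=1): their

1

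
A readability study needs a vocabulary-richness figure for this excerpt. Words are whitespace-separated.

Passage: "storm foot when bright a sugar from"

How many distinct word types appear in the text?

Distinct types: {a, bright, foot, from, storm, sugar, when}
V = 7

7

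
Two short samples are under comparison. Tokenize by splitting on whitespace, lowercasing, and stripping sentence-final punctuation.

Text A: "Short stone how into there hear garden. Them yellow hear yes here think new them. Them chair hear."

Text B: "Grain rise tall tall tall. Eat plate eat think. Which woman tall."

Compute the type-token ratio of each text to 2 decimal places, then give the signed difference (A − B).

TTR(A) = 14/18 = 0.78
TTR(B) = 8/12 = 0.67
Difference = 0.78 − 0.67 = 0.11

0.11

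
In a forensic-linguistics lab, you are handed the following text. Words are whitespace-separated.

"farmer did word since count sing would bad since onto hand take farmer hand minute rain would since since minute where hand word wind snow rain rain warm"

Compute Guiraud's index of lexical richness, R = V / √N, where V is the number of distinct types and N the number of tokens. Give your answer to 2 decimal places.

3.21

N = 28, V = 17.
√N = 5.291503
R = 17 / 5.291503 = 3.21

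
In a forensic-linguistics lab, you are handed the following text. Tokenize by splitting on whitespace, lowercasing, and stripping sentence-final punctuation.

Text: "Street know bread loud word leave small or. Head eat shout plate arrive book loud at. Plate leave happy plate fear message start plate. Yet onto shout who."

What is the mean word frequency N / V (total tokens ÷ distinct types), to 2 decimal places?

N = 28 tokens, V = 22 types.
Mean frequency = N / V = 28 / 22 = 1.27

1.27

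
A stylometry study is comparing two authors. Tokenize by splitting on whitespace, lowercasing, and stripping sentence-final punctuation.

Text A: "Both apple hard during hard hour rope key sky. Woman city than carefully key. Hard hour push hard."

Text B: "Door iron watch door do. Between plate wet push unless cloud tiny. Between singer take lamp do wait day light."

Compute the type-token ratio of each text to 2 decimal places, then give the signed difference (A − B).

-0.13

TTR(A) = 13/18 = 0.72
TTR(B) = 17/20 = 0.85
Difference = 0.72 − 0.85 = -0.13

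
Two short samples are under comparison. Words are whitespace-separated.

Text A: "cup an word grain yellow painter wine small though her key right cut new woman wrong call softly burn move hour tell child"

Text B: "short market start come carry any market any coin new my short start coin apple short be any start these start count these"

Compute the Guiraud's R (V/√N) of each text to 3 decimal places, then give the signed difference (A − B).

A: V=23, N=23, R=4.796
B: V=13, N=23, R=2.711
Difference = 4.796 − 2.711 = 2.085

2.085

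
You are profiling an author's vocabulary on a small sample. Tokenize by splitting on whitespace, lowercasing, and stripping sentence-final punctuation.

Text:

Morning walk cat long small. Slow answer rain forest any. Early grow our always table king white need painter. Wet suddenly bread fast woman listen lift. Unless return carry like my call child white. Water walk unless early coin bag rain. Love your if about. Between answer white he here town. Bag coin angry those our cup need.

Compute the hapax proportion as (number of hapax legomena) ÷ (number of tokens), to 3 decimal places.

Frequencies: white:3, walk:2, answer:2, rain:2, early:2, our:2, need:2, unless:2, coin:2, bag:2, morning:1, cat:1, long:1, small:1, slow:1, forest:1, any:1, grow:1, always:1, table:1, … (27 more, each freq 1)
Hapax count = 37; token count = 58.
Ratio = 37 / 58 = 0.638

0.638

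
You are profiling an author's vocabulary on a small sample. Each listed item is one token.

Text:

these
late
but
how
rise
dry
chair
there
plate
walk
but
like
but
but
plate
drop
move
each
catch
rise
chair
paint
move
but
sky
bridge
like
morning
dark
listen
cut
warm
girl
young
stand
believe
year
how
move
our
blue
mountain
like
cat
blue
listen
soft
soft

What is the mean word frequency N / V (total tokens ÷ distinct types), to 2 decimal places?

N = 48 tokens, V = 33 types.
Mean frequency = N / V = 48 / 33 = 1.45

1.45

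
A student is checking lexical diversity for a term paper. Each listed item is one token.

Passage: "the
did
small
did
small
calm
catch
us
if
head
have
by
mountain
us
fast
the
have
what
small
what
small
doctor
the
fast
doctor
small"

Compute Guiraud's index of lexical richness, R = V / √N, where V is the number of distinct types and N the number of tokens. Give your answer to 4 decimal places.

N = 26, V = 14.
√N = 5.099020
R = 14 / 5.099020 = 2.7456

2.7456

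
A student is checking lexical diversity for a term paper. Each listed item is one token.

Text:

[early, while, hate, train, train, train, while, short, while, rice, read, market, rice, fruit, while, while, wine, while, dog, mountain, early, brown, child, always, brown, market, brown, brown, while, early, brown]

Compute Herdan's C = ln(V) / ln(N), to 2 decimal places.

N = 31, V = 15.
ln(V) = 2.708050, ln(N) = 3.433987
C = 2.708050 / 3.433987 = 0.79

0.79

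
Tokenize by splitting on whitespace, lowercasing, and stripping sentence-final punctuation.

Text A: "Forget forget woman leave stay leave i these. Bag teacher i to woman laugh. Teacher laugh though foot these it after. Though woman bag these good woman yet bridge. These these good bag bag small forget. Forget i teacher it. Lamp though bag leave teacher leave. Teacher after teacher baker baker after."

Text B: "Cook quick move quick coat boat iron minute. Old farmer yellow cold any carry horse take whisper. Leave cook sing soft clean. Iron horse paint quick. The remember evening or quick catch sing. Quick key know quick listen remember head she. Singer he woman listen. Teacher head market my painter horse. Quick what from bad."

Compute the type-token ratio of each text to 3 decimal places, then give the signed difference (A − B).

TTR(A) = 20/52 = 0.385
TTR(B) = 41/55 = 0.745
Difference = 0.385 − 0.745 = -0.360

-0.360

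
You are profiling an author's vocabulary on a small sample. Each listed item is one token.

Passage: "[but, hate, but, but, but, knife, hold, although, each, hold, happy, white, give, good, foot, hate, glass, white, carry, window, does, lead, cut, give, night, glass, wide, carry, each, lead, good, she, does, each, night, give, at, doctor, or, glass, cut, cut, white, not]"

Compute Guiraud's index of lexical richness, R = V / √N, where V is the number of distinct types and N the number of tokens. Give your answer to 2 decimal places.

N = 44, V = 24.
√N = 6.633250
R = 24 / 6.633250 = 3.62

3.62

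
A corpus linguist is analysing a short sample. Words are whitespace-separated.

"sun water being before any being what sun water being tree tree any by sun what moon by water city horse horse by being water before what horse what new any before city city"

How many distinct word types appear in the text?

12

Distinct types: {any, before, being, by, city, horse, moon, new, sun, tree, water, what}
V = 12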